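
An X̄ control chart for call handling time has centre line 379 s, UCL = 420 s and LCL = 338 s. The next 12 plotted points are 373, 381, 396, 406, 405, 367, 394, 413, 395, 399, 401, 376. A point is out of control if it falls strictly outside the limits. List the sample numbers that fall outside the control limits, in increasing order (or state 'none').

All 12 points lie within [338, 420].

none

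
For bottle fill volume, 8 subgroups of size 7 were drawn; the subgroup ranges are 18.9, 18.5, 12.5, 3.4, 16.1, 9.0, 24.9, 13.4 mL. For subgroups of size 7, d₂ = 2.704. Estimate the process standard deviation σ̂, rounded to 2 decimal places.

R̄ = (18.9 + 18.5 + 12.5 + 3.4 + 16.1 + 9.0 + 24.9 + 13.4) / 8 = 14.5875
σ̂ = R̄ / d₂ = 14.5875 / 2.704 = 5.3948

5.39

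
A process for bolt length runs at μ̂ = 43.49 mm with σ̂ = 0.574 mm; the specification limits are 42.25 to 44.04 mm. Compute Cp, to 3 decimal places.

Cp = (USL − LSL) / (6σ̂) = (44.04 − 42.25) / (6 × 0.574) = 1.7900 / 3.4440 = 0.5197

0.520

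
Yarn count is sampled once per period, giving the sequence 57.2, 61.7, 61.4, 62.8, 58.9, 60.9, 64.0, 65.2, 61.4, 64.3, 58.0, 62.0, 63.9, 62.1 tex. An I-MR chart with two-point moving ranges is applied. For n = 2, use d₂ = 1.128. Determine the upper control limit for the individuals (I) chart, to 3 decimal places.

X̄ = (57.2 + 61.7 + 61.4 + 62.8 + 58.9 + 60.9 + 64.0 + 65.2 + 61.4 + 64.3 + 58.0 + 62.0 + 63.9 + 62.1) / 14 = 61.7000
Moving ranges: 4.5, 0.3, 1.4, 3.9, 2.0, 3.1, 1.2, 3.8, 2.9, 6.3, 4.0, 1.9, 1.8; M̄R̄ = 37.1000 / 13 = 2.8538
UCL = X̄ + 3·M̄R̄/d₂ = 61.7000 + 3 × 2.8538 / 1.128 = 69.2900

69.290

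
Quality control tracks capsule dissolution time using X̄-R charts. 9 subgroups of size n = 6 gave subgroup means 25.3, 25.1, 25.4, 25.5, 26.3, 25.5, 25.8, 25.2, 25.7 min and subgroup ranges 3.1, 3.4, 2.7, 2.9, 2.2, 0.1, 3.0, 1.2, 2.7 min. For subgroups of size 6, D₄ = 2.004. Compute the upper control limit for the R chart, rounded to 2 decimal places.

4.74

R̄ = (3.1 + 3.4 + 2.7 + 2.9 + 2.2 + 0.1 + 3.0 + 1.2 + 2.7) / 9 = 21.3000 / 9 = 2.3667
UCL_R = D₄·R̄ = 2.004 × 2.3667 = 4.7428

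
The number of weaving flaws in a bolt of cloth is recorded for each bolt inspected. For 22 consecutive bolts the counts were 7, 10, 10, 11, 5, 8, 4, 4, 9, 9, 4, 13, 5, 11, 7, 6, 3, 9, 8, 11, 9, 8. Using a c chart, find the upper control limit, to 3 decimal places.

c̄ = (7 + 10 + 10 + 11 + 5 + 8 + 4 + 4 + 9 + 9 + 4 + 13 + 5 + 11 + 7 + 6 + 3 + 9 + 8 + 11 + 9 + 8) / 22 = 171 / 22 = 7.7727
UCL = c̄ + 3√c̄ = 7.7727 + 3 × √7.7727 = 7.7727 + 3 × 2.7880 = 16.1366

16.137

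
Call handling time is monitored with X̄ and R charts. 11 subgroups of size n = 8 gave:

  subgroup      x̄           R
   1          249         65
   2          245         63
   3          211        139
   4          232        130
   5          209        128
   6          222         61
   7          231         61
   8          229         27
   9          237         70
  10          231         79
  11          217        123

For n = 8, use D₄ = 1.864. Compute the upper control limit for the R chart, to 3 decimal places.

160.304

R̄ = (65 + 63 + 139 + 130 + 128 + 61 + 61 + 27 + 70 + 79 + 123) / 11 = 946.0000 / 11 = 86.0000
UCL_R = D₄·R̄ = 1.864 × 86.0000 = 160.3040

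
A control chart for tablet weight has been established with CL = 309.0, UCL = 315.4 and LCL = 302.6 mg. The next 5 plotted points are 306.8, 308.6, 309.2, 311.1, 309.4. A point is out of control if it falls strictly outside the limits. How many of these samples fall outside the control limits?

All 5 points lie within [302.6, 315.4].

0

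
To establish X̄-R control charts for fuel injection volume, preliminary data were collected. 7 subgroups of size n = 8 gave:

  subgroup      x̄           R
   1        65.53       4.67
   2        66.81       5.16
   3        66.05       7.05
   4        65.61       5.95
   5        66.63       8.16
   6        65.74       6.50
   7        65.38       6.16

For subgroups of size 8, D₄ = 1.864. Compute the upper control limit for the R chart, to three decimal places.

R̄ = (4.67 + 5.16 + 7.05 + 5.95 + 8.16 + 6.50 + 6.16) / 7 = 43.6500 / 7 = 6.2357
UCL_R = D₄·R̄ = 1.864 × 6.2357 = 11.6234

11.623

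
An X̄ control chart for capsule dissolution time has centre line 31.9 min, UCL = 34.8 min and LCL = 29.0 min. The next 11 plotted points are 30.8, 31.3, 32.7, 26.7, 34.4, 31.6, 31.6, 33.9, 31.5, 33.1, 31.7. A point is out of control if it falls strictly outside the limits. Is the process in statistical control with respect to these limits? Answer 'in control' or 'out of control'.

out of control

Compare each point to [29.0, 34.8]: sample 4 = 26.7 < LCL.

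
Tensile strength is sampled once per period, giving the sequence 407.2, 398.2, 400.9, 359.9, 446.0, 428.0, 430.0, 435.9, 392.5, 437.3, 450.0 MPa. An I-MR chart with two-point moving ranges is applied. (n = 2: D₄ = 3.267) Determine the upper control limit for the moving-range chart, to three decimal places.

86.772

Moving ranges: 9.0, 2.7, 41.0, 86.1, 18.0, 2.0, 5.9, 43.4, 44.8, 12.7; M̄R̄ = 265.6000 / 10 = 26.5600
UCL_MR = D₄·M̄R̄ = 3.267 × 26.5600 = 86.7715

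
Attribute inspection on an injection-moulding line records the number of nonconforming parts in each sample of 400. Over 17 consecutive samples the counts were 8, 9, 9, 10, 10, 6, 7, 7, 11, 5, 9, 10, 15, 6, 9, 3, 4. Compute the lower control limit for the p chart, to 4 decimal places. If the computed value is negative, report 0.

p̄ = Σdᵢ / (k·n) = 138 / (17 × 400) = 0.02029
LCL = p̄ − 3·√(p̄(1−p̄)/n) = 0.02029 − 3 × 0.00705 = -0.00086 → 0 (negative, so LCL = 0)

0.0000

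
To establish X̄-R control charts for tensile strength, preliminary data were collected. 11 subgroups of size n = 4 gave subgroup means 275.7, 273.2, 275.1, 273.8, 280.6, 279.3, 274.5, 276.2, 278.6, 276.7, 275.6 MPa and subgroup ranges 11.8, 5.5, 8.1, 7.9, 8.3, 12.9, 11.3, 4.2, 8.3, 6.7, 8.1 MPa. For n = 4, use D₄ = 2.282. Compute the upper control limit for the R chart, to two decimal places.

R̄ = (11.8 + 5.5 + 8.1 + 7.9 + 8.3 + 12.9 + 11.3 + 4.2 + 8.3 + 6.7 + 8.1) / 11 = 93.1000 / 11 = 8.4636
UCL_R = D₄·R̄ = 2.282 × 8.4636 = 19.3140

19.31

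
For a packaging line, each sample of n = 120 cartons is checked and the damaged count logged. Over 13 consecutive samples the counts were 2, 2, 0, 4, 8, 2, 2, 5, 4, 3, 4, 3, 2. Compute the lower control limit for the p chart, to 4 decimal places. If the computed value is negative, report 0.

0.0000

p̄ = Σdᵢ / (k·n) = 41 / (13 × 120) = 0.02628
LCL = p̄ − 3·√(p̄(1−p̄)/n) = 0.02628 − 3 × 0.01460 = -0.01753 → 0 (negative, so LCL = 0)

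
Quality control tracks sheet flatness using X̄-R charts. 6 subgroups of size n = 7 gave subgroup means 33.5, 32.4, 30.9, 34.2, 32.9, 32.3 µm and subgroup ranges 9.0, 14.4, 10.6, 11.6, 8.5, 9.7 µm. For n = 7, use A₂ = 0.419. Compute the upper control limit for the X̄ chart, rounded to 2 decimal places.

X̄̄ = (33.5 + 32.4 + 30.9 + 34.2 + 32.9 + 32.3) / 6 = 196.2000 / 6 = 32.7000
R̄ = (9.0 + 14.4 + 10.6 + 11.6 + 8.5 + 9.7) / 6 = 63.8000 / 6 = 10.6333
UCL = X̄̄ + A₂·R̄ = 32.7000 + 0.419 × 10.6333 = 37.1554

37.16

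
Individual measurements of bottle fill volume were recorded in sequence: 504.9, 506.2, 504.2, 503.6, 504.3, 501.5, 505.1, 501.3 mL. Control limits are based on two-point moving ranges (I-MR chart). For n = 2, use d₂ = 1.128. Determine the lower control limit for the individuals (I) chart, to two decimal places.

X̄ = (504.9 + 506.2 + 504.2 + 503.6 + 504.3 + 501.5 + 505.1 + 501.3) / 8 = 503.8875
Moving ranges: 1.3, 2.0, 0.6, 0.7, 2.8, 3.6, 3.8; M̄R̄ = 14.8000 / 7 = 2.1143
LCL = X̄ − 3·M̄R̄/d₂ = 503.8875 − 3 × 2.1143 / 1.128 = 498.2644

498.26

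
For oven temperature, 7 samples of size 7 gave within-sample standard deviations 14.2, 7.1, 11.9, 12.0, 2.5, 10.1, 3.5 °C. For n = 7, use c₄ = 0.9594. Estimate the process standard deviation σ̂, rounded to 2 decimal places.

s̄ = (14.2 + 7.1 + 11.9 + 12.0 + 2.5 + 10.1 + 3.5) / 7 = 8.7571
σ̂ = s̄ / c₄ = 8.7571 / 0.9594 = 9.1277

9.13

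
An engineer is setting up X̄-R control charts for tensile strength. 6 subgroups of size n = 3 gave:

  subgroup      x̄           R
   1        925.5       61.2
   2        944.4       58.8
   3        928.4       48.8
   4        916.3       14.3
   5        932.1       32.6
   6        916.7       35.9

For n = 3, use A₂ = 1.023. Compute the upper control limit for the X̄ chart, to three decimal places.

X̄̄ = (925.5 + 944.4 + 928.4 + 916.3 + 932.1 + 916.7) / 6 = 5563.4000 / 6 = 927.2333
R̄ = (61.2 + 58.8 + 48.8 + 14.3 + 32.6 + 35.9) / 6 = 251.6000 / 6 = 41.9333
UCL = X̄̄ + A₂·R̄ = 927.2333 + 1.023 × 41.9333 = 970.1311

970.131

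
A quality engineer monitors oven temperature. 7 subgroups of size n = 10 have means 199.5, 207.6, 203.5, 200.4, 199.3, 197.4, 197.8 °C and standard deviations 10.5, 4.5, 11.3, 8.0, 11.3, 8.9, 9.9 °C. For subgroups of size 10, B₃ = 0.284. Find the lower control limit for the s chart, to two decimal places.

2.61

s̄ = (10.5 + 4.5 + 11.3 + 8.0 + 11.3 + 8.9 + 9.9) / 7 = 9.2000
LCL_s = B₃·s̄ = 0.284 × 9.2000 = 2.6128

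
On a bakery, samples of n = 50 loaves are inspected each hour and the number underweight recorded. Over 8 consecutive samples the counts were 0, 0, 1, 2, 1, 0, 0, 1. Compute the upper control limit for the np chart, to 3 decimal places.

p̄ = Σdᵢ / (k·n) = 5 / (8 × 50) = 0.01250
UCL = np̄ + 3·√(np̄(1−p̄)) = 0.6250 + 3 × √(0.6250×0.98750) = 0.6250 + 3 × 0.7856 = 2.9818

2.982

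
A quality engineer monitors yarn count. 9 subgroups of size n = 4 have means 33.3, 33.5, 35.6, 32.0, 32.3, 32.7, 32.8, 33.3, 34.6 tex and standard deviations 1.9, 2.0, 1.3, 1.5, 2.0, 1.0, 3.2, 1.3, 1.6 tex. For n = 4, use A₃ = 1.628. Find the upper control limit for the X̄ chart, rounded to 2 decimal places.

X̄̄ = (33.3 + 33.5 + 35.6 + 32.0 + 32.3 + 32.7 + 32.8 + 33.3 + 34.6) / 9 = 33.3444
s̄ = (1.9 + 2.0 + 1.3 + 1.5 + 2.0 + 1.0 + 3.2 + 1.3 + 1.6) / 9 = 1.7556
UCL = X̄̄ + A₃·s̄ = 33.3444 + 1.628 × 1.7556 = 36.2025

36.20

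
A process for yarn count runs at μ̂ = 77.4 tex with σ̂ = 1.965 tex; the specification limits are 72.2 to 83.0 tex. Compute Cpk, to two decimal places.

Cpu = (USL − μ̂) / (3σ̂) = (83.0 − 77.4) / (3 × 1.965) = 0.9500; Cpl = (μ̂ − LSL) / (3σ̂) = (77.4 − 72.2) / (3 × 1.965) = 0.8821; Cpk = min(Cpu, Cpl) = 0.8821

0.88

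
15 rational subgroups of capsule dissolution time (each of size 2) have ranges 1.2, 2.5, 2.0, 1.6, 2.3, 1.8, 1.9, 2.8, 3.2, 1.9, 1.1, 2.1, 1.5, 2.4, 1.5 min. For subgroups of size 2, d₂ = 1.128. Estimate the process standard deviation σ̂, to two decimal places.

R̄ = (1.2 + 2.5 + 2.0 + 1.6 + 2.3 + 1.8 + 1.9 + 2.8 + 3.2 + 1.9 + 1.1 + 2.1 + 1.5 + 2.4 + 1.5) / 15 = 1.9867
σ̂ = R̄ / d₂ = 1.9867 / 1.128 = 1.7612

1.76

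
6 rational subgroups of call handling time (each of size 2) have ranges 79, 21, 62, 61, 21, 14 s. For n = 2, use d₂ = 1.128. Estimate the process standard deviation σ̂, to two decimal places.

R̄ = (79 + 21 + 62 + 61 + 21 + 14) / 6 = 43.0000
σ̂ = R̄ / d₂ = 43.0000 / 1.128 = 38.1206

38.12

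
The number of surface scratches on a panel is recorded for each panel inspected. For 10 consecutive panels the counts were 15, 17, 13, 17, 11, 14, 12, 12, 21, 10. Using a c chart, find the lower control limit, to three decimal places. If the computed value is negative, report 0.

c̄ = (15 + 17 + 13 + 17 + 11 + 14 + 12 + 12 + 21 + 10) / 10 = 142 / 10 = 14.2000
LCL = c̄ − 3√c̄ = 14.2000 − 3 × 3.7683 = 2.8951

2.895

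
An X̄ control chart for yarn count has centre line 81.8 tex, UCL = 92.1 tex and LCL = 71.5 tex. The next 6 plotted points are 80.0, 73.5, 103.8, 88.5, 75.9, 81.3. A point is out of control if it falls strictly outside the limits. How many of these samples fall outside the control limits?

1

Compare each point to [71.5, 92.1]: sample 3 = 103.8 > UCL.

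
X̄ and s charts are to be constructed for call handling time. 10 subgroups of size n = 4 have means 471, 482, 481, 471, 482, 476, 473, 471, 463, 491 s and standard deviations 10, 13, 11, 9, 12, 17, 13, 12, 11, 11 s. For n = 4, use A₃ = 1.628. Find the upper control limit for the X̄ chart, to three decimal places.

X̄̄ = (471 + 482 + 481 + 471 + 482 + 476 + 473 + 471 + 463 + 491) / 10 = 476.1000
s̄ = (10 + 13 + 11 + 9 + 12 + 17 + 13 + 12 + 11 + 11) / 10 = 11.9000
UCL = X̄̄ + A₃·s̄ = 476.1000 + 1.628 × 11.9000 = 495.4732

495.473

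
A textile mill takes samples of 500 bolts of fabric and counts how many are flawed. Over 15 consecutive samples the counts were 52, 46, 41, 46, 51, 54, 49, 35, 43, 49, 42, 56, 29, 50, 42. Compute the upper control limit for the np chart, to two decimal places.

64.99

p̄ = Σdᵢ / (k·n) = 685 / (15 × 500) = 0.09133
UCL = np̄ + 3·√(np̄(1−p̄)) = 45.6667 + 3 × √(45.6667×0.90867) = 45.6667 + 3 × 6.4417 = 64.9918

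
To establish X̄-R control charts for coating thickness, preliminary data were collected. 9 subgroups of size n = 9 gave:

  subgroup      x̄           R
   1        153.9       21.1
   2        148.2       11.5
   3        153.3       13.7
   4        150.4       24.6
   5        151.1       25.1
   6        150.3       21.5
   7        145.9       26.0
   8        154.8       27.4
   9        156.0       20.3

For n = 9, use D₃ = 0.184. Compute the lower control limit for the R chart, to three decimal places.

3.909

R̄ = (21.1 + 11.5 + 13.7 + 24.6 + 25.1 + 21.5 + 26.0 + 27.4 + 20.3) / 9 = 191.2000 / 9 = 21.2444
LCL_R = D₃·R̄ = 0.184 × 21.2444 = 3.9090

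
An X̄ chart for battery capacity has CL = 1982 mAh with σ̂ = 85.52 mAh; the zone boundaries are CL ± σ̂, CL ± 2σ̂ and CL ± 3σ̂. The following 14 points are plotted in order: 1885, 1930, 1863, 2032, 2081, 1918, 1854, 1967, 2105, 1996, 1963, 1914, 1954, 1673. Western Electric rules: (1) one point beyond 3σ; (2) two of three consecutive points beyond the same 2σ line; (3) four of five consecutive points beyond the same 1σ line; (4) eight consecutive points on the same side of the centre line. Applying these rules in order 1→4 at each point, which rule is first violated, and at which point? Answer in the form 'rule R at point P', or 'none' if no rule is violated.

rule 1 at point 14

Zone of each point (C = within 1σ̂, B = 1σ̂–2σ̂, A = 2σ̂–3σ̂, * = beyond 3σ̂; sign = side of CL): 1:-B, 2:-C, 3:-B, 4:+C, 5:+B, 6:-C, 7:-B, 8:-C, 9:+B, 10:+C, 11:-C, 12:-C, 13:-C, 14:-*
Rule 1 (one point beyond the 3σ limits) is satisfied at point 14.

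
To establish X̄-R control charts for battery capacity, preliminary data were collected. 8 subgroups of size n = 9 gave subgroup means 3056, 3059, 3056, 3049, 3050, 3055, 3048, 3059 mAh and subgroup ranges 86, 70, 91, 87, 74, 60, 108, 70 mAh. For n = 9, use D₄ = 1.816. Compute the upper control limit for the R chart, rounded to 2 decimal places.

146.64

R̄ = (86 + 70 + 91 + 87 + 74 + 60 + 108 + 70) / 8 = 646.0000 / 8 = 80.7500
UCL_R = D₄·R̄ = 1.816 × 80.7500 = 146.6420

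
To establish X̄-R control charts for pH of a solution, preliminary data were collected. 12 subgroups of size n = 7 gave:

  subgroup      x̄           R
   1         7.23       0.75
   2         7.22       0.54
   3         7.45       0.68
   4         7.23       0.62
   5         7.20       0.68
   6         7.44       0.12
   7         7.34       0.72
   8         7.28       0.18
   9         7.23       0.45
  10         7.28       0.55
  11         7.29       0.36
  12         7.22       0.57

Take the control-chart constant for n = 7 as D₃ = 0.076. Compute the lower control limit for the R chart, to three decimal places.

R̄ = (0.75 + 0.54 + 0.68 + 0.62 + 0.68 + 0.12 + 0.72 + 0.18 + 0.45 + 0.55 + 0.36 + 0.57) / 12 = 6.2200 / 12 = 0.5183
LCL_R = D₃·R̄ = 0.076 × 0.5183 = 0.0394

0.039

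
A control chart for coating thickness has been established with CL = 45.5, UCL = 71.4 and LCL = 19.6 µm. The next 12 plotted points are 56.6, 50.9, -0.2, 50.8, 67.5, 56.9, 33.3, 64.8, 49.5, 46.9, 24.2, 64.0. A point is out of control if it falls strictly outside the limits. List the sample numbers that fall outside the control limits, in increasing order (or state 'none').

3

Compare each point to [19.6, 71.4]: sample 3 = -0.2 < LCL.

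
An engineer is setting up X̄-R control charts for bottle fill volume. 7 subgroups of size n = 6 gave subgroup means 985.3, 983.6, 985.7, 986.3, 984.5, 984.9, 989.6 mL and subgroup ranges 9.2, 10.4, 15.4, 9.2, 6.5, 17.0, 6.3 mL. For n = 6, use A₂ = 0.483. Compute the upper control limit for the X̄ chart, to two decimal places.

990.81

X̄̄ = (985.3 + 983.6 + 985.7 + 986.3 + 984.5 + 984.9 + 989.6) / 7 = 6899.9000 / 7 = 985.7000
R̄ = (9.2 + 10.4 + 15.4 + 9.2 + 6.5 + 17.0 + 6.3) / 7 = 74.0000 / 7 = 10.5714
UCL = X̄̄ + A₂·R̄ = 985.7000 + 0.483 × 10.5714 = 990.8060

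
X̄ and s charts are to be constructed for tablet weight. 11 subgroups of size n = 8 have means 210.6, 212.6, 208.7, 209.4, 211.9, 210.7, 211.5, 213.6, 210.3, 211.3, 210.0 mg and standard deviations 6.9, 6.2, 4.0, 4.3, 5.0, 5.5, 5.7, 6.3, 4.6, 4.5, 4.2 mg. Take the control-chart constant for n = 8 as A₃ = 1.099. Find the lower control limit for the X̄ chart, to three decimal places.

205.249

X̄̄ = (210.6 + 212.6 + 208.7 + 209.4 + 211.9 + 210.7 + 211.5 + 213.6 + 210.3 + 211.3 + 210.0) / 11 = 210.9636
s̄ = (6.9 + 6.2 + 4.0 + 4.3 + 5.0 + 5.5 + 5.7 + 6.3 + 4.6 + 4.5 + 4.2) / 11 = 5.2000
LCL = X̄̄ − A₃·s̄ = 210.9636 − 1.099 × 5.2000 = 205.2488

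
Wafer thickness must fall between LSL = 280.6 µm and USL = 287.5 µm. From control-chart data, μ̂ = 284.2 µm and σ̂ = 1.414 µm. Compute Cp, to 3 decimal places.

0.813

Cp = (USL − LSL) / (6σ̂) = (287.5 − 280.6) / (6 × 1.414) = 6.9000 / 8.4840 = 0.8133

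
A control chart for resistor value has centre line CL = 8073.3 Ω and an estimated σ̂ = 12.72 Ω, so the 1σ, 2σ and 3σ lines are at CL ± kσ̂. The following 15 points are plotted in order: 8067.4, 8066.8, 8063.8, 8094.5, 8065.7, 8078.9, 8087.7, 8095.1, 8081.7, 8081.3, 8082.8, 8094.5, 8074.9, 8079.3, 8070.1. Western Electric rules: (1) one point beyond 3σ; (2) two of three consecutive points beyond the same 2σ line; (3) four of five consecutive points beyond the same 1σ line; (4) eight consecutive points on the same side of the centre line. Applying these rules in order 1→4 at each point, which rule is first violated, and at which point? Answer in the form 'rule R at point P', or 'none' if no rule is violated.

Zone of each point (C = within 1σ̂, B = 1σ̂–2σ̂, A = 2σ̂–3σ̂, * = beyond 3σ̂; sign = side of CL): 1:-C, 2:-C, 3:-C, 4:+B, 5:-C, 6:+C, 7:+B, 8:+B, 9:+C, 10:+C, 11:+C, 12:+B, 13:+C, 14:+C, 15:-C
Rule 4 (eight consecutive points on the same side of the centre line) is satisfied at point 13.

rule 4 at point 13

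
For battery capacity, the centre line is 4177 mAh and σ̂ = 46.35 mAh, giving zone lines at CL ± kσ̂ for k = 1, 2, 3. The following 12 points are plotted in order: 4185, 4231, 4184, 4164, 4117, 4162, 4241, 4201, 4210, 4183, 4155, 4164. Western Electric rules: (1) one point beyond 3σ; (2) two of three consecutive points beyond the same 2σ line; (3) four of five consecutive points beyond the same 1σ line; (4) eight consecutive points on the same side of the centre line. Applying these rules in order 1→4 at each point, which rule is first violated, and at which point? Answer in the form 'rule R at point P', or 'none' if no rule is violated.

none

Zone of each point (C = within 1σ̂, B = 1σ̂–2σ̂, A = 2σ̂–3σ̂, * = beyond 3σ̂; sign = side of CL): 1:+C, 2:+B, 3:+C, 4:-C, 5:-B, 6:-C, 7:+B, 8:+C, 9:+C, 10:+C, 11:-C, 12:-C
No rule fires across all 12 points.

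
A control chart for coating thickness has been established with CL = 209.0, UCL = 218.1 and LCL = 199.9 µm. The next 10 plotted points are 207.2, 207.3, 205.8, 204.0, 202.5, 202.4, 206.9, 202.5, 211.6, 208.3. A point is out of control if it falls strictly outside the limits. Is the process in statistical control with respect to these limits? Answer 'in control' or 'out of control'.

in control

All 10 points lie within [199.9, 218.1].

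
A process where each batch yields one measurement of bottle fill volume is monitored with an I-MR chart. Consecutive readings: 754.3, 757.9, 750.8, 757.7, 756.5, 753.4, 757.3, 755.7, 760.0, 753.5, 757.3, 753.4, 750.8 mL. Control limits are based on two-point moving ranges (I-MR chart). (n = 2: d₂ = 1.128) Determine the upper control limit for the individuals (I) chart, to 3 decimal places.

X̄ = (754.3 + 757.9 + 750.8 + 757.7 + 756.5 + 753.4 + 757.3 + 755.7 + 760.0 + 753.5 + 757.3 + 753.4 + 750.8) / 13 = 755.2769
Moving ranges: 3.6, 7.1, 6.9, 1.2, 3.1, 3.9, 1.6, 4.3, 6.5, 3.8, 3.9, 2.6; M̄R̄ = 48.5000 / 12 = 4.0417
UCL = X̄ + 3·M̄R̄/d₂ = 755.2769 + 3 × 4.0417 / 1.128 = 766.0260

766.026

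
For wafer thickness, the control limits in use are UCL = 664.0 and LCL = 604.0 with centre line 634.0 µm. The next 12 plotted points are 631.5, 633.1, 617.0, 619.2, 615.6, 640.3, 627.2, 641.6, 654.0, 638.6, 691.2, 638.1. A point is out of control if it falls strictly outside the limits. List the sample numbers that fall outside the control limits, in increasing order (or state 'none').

11

Compare each point to [604.0, 664.0]: sample 11 = 691.2 > UCL.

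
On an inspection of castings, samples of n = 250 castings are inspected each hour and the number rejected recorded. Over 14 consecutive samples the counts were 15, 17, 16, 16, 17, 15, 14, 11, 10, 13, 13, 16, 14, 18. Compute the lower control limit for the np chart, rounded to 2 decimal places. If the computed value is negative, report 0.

p̄ = Σdᵢ / (k·n) = 205 / (14 × 250) = 0.05857
LCL = np̄ − 3·√(np̄(1−p̄)) = 14.6429 − 3 × 3.7128 = 3.5043

3.50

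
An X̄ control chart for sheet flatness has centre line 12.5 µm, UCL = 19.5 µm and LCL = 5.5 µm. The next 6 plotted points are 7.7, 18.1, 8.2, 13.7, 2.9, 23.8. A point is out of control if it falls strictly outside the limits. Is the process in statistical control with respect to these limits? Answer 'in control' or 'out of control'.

Compare each point to [5.5, 19.5]: sample 5 = 2.9 < LCL; sample 6 = 23.8 > UCL.

out of control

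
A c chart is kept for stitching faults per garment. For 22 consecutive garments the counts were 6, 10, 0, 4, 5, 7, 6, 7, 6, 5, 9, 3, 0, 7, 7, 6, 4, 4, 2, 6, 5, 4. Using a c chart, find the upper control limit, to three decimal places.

11.935

c̄ = (6 + 10 + 0 + 4 + 5 + 7 + 6 + 7 + 6 + 5 + 9 + 3 + 0 + 7 + 7 + 6 + 4 + 4 + 2 + 6 + 5 + 4) / 22 = 113 / 22 = 5.1364
UCL = c̄ + 3√c̄ = 5.1364 + 3 × √5.1364 = 5.1364 + 3 × 2.2664 = 11.9354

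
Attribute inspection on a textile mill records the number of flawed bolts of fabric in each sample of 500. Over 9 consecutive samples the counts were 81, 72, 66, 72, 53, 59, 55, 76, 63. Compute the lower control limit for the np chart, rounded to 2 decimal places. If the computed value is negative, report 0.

43.58

p̄ = Σdᵢ / (k·n) = 597 / (9 × 500) = 0.13267
LCL = np̄ − 3·√(np̄(1−p̄)) = 66.3333 − 3 × 7.5851 = 43.5782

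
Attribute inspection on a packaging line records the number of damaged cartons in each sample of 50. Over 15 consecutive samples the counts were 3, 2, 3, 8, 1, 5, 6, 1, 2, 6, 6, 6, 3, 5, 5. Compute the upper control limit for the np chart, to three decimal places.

p̄ = Σdᵢ / (k·n) = 62 / (15 × 50) = 0.08267
UCL = np̄ + 3·√(np̄(1−p̄)) = 4.1333 + 3 × √(4.1333×0.91733) = 4.1333 + 3 × 1.9472 = 9.9750

9.975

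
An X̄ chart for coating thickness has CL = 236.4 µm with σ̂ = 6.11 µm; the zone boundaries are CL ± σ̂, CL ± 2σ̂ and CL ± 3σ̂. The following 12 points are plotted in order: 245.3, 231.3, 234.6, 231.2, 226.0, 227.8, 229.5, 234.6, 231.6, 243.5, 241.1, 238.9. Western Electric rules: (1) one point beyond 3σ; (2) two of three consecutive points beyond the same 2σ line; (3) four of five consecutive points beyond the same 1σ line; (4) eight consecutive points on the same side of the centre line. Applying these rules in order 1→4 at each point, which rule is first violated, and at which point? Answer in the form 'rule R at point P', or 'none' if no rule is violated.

Zone of each point (C = within 1σ̂, B = 1σ̂–2σ̂, A = 2σ̂–3σ̂, * = beyond 3σ̂; sign = side of CL): 1:+B, 2:-C, 3:-C, 4:-C, 5:-B, 6:-B, 7:-B, 8:-C, 9:-C, 10:+B, 11:+C, 12:+C
Rule 4 (eight consecutive points on the same side of the centre line) is satisfied at point 9.

rule 4 at point 9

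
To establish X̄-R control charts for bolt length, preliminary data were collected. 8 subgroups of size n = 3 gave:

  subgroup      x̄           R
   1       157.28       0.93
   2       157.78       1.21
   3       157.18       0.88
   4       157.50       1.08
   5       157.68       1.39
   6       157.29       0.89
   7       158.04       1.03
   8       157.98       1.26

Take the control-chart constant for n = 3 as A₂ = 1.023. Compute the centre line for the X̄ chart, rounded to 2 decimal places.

X̄̄ = (157.28 + 157.78 + 157.18 + 157.50 + 157.68 + 157.29 + 158.04 + 157.98) / 8 = 1260.7300 / 8 = 157.5913
CL = X̄̄ = 157.5913

157.59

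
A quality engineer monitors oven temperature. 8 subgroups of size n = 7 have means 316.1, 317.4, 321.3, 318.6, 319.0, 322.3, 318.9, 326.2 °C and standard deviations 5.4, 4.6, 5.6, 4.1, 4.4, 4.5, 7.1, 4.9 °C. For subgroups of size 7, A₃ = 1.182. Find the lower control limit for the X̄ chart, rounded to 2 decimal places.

313.98

X̄̄ = (316.1 + 317.4 + 321.3 + 318.6 + 319.0 + 322.3 + 318.9 + 326.2) / 8 = 319.9750
s̄ = (5.4 + 4.6 + 5.6 + 4.1 + 4.4 + 4.5 + 7.1 + 4.9) / 8 = 5.0750
LCL = X̄̄ − A₃·s̄ = 319.9750 − 1.182 × 5.0750 = 313.9764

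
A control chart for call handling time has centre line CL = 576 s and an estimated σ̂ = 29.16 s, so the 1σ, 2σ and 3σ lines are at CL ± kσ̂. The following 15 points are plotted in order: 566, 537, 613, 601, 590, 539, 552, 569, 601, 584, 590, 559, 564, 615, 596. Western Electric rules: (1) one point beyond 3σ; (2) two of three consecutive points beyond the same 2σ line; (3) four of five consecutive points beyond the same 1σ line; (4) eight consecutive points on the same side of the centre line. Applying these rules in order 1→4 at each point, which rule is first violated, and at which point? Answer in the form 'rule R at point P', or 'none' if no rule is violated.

Zone of each point (C = within 1σ̂, B = 1σ̂–2σ̂, A = 2σ̂–3σ̂, * = beyond 3σ̂; sign = side of CL): 1:-C, 2:-B, 3:+B, 4:+C, 5:+C, 6:-B, 7:-C, 8:-C, 9:+C, 10:+C, 11:+C, 12:-C, 13:-C, 14:+B, 15:+C
No rule fires across all 15 points.

none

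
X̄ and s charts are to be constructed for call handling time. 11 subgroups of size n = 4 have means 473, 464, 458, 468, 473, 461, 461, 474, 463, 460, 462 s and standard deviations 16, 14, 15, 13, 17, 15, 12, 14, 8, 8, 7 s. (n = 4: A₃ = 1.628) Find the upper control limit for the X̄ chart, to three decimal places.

485.754

X̄̄ = (473 + 464 + 458 + 468 + 473 + 461 + 461 + 474 + 463 + 460 + 462) / 11 = 465.1818
s̄ = (16 + 14 + 15 + 13 + 17 + 15 + 12 + 14 + 8 + 8 + 7) / 11 = 12.6364
UCL = X̄̄ + A₃·s̄ = 465.1818 + 1.628 × 12.6364 = 485.7538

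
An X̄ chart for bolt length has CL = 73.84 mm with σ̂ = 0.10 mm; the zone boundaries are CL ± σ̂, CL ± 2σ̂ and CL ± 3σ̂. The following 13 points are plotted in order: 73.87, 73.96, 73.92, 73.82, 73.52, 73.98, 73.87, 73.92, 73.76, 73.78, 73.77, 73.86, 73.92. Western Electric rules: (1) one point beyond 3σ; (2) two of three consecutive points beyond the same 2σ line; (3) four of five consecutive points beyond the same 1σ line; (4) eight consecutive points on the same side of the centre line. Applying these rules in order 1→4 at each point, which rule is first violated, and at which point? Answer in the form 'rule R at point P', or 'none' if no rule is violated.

Zone of each point (C = within 1σ̂, B = 1σ̂–2σ̂, A = 2σ̂–3σ̂, * = beyond 3σ̂; sign = side of CL): 1:+C, 2:+B, 3:+C, 4:-C, 5:-*, 6:+B, 7:+C, 8:+C, 9:-C, 10:-C, 11:-C, 12:+C, 13:+C
Rule 1 (one point beyond the 3σ limits) is satisfied at point 5.

rule 1 at point 5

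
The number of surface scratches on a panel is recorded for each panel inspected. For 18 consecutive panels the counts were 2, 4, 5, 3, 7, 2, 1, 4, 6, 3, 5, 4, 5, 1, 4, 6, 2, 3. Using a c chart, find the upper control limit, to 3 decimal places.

c̄ = (2 + 4 + 5 + 3 + 7 + 2 + 1 + 4 + 6 + 3 + 5 + 4 + 5 + 1 + 4 + 6 + 2 + 3) / 18 = 67 / 18 = 3.7222
UCL = c̄ + 3√c̄ = 3.7222 + 3 × √3.7222 = 3.7222 + 3 × 1.9293 = 9.5101

9.510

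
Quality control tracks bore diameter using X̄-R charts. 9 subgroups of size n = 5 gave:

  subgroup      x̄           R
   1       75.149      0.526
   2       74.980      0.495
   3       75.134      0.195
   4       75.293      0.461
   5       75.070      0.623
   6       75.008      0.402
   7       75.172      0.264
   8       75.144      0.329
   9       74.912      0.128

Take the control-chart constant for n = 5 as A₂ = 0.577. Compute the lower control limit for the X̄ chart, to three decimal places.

74.876

X̄̄ = (75.149 + 74.980 + 75.134 + 75.293 + 75.070 + 75.008 + 75.172 + 75.144 + 74.912) / 9 = 675.8620 / 9 = 75.0958
R̄ = (0.526 + 0.495 + 0.195 + 0.461 + 0.623 + 0.402 + 0.264 + 0.329 + 0.128) / 9 = 3.4230 / 9 = 0.3803
LCL = X̄̄ − A₂·R̄ = 75.0958 − 0.577 × 0.3803 = 74.8763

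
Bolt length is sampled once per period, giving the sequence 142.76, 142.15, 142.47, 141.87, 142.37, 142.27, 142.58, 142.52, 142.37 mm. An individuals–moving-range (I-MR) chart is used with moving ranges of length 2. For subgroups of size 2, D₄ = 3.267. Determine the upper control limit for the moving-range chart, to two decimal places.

1.08

Moving ranges: 0.61, 0.32, 0.60, 0.50, 0.10, 0.31, 0.06, 0.15; M̄R̄ = 2.6500 / 8 = 0.3312
UCL_MR = D₄·M̄R̄ = 3.267 × 0.3312 = 1.0822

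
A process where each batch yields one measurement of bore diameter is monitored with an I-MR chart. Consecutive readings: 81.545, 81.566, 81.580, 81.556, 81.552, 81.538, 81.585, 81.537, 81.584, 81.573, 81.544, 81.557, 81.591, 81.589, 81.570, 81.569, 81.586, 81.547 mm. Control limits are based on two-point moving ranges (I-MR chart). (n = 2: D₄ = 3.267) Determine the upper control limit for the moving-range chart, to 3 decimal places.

Moving ranges: 0.021, 0.014, 0.024, 0.004, 0.014, 0.047, 0.048, 0.047, 0.011, 0.029, 0.013, 0.034, 0.002, 0.019, 0.001, 0.017, 0.039; M̄R̄ = 0.3840 / 17 = 0.0226
UCL_MR = D₄·M̄R̄ = 3.267 × 0.0226 = 0.0738

0.074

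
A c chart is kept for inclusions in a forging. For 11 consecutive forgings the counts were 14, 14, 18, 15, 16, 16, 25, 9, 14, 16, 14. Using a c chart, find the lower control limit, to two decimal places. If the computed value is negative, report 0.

c̄ = (14 + 14 + 18 + 15 + 16 + 16 + 25 + 9 + 14 + 16 + 14) / 11 = 171 / 11 = 15.5455
LCL = c̄ − 3√c̄ = 15.5455 − 3 × 3.9428 = 3.7171

3.72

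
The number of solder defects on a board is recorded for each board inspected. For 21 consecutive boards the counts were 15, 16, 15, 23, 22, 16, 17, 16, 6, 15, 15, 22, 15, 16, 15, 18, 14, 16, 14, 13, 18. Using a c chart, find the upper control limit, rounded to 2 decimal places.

c̄ = (15 + 16 + 15 + 23 + 22 + 16 + 17 + 16 + 6 + 15 + 15 + 22 + 15 + 16 + 15 + 18 + 14 + 16 + 14 + 13 + 18) / 21 = 337 / 21 = 16.0476
UCL = c̄ + 3√c̄ = 16.0476 + 3 × √16.0476 = 16.0476 + 3 × 4.0059 = 28.0655

28.07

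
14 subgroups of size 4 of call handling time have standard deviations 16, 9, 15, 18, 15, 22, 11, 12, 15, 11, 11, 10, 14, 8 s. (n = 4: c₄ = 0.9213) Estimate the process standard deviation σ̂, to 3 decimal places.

14.498

s̄ = (16 + 9 + 15 + 18 + 15 + 22 + 11 + 12 + 15 + 11 + 11 + 10 + 14 + 8) / 14 = 13.3571
σ̂ = s̄ / c₄ = 13.3571 / 0.9213 = 14.4981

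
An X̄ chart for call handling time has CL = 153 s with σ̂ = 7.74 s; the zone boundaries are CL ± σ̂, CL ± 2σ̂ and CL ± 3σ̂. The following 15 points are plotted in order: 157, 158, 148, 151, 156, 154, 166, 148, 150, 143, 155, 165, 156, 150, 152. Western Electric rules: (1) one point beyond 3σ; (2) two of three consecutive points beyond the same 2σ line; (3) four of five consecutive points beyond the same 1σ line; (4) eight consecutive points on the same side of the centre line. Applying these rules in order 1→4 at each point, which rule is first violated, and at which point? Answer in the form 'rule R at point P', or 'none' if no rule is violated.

none

Zone of each point (C = within 1σ̂, B = 1σ̂–2σ̂, A = 2σ̂–3σ̂, * = beyond 3σ̂; sign = side of CL): 1:+C, 2:+C, 3:-C, 4:-C, 5:+C, 6:+C, 7:+B, 8:-C, 9:-C, 10:-B, 11:+C, 12:+B, 13:+C, 14:-C, 15:-C
No rule fires across all 15 points.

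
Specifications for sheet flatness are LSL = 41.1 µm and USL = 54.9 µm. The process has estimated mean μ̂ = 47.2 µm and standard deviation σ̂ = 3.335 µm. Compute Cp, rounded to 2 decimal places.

Cp = (USL − LSL) / (6σ̂) = (54.9 − 41.1) / (6 × 3.335) = 13.8000 / 20.0100 = 0.6897

0.69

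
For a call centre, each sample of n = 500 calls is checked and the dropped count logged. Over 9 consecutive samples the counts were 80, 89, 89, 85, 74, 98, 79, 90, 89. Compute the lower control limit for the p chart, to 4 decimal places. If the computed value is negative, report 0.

p̄ = Σdᵢ / (k·n) = 773 / (9 × 500) = 0.17178
LCL = p̄ − 3·√(p̄(1−p̄)/n) = 0.17178 − 3 × 0.01687 = 0.12117

0.1212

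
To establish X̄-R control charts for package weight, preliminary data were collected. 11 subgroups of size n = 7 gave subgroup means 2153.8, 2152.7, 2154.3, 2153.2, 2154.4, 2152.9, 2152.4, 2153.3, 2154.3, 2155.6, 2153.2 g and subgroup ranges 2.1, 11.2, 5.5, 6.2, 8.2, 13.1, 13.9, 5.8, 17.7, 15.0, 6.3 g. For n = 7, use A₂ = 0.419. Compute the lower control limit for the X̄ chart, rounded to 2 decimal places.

2149.65

X̄̄ = (2153.8 + 2152.7 + 2154.3 + 2153.2 + 2154.4 + 2152.9 + 2152.4 + 2153.3 + 2154.3 + 2155.6 + 2153.2) / 11 = 23690.1000 / 11 = 2153.6455
R̄ = (2.1 + 11.2 + 5.5 + 6.2 + 8.2 + 13.1 + 13.9 + 5.8 + 17.7 + 15.0 + 6.3) / 11 = 105.0000 / 11 = 9.5455
LCL = X̄̄ − A₂·R̄ = 2153.6455 − 0.419 × 9.5455 = 2149.6459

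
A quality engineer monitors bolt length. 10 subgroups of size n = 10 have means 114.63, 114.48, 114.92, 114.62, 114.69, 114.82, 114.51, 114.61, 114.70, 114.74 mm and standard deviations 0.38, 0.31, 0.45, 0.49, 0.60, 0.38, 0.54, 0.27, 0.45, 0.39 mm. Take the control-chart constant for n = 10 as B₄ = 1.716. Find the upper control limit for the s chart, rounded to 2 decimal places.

s̄ = (0.38 + 0.31 + 0.45 + 0.49 + 0.60 + 0.38 + 0.54 + 0.27 + 0.45 + 0.39) / 10 = 0.4260
UCL_s = B₄·s̄ = 1.716 × 0.4260 = 0.7310

0.73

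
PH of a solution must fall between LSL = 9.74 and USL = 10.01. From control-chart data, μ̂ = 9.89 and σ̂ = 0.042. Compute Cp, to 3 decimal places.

Cp = (USL − LSL) / (6σ̂) = (10.01 − 9.74) / (6 × 0.042) = 0.2700 / 0.2520 = 1.0714

1.071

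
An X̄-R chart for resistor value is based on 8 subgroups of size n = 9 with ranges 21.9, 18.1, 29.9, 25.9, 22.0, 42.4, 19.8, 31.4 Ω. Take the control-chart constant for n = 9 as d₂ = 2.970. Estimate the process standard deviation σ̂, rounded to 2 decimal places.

R̄ = (21.9 + 18.1 + 29.9 + 25.9 + 22.0 + 42.4 + 19.8 + 31.4) / 8 = 26.4250
σ̂ = R̄ / d₂ = 26.4250 / 2.970 = 8.8973

8.90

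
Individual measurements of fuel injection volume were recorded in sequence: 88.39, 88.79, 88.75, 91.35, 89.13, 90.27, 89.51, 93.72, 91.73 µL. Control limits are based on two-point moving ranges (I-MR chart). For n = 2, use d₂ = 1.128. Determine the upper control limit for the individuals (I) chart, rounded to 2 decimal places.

94.62

X̄ = (88.39 + 88.79 + 88.75 + 91.35 + 89.13 + 90.27 + 89.51 + 93.72 + 91.73) / 9 = 90.1822
Moving ranges: 0.40, 0.04, 2.60, 2.22, 1.14, 0.76, 4.21, 1.99; M̄R̄ = 13.3600 / 8 = 1.6700
UCL = X̄ + 3·M̄R̄/d₂ = 90.1822 + 3 × 1.6700 / 1.128 = 94.6237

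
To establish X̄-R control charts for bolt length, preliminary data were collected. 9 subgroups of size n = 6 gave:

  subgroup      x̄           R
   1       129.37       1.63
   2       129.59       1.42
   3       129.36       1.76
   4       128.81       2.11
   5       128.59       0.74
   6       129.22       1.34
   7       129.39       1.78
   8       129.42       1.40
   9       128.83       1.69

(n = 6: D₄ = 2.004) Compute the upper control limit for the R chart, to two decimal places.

R̄ = (1.63 + 1.42 + 1.76 + 2.11 + 0.74 + 1.34 + 1.78 + 1.40 + 1.69) / 9 = 13.8700 / 9 = 1.5411
UCL_R = D₄·R̄ = 2.004 × 1.5411 = 3.0884

3.09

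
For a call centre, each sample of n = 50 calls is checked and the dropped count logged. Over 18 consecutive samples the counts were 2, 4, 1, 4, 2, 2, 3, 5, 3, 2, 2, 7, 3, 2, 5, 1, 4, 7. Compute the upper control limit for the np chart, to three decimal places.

8.528

p̄ = Σdᵢ / (k·n) = 59 / (18 × 50) = 0.06556
UCL = np̄ + 3·√(np̄(1−p̄)) = 3.2778 + 3 × √(3.2778×0.93444) = 3.2778 + 3 × 1.7501 = 8.5281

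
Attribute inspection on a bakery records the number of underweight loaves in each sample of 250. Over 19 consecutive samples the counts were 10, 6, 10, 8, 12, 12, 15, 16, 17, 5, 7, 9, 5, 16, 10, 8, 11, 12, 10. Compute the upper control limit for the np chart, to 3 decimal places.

p̄ = Σdᵢ / (k·n) = 199 / (19 × 250) = 0.04189
UCL = np̄ + 3·√(np̄(1−p̄)) = 10.4737 + 3 × √(10.4737×0.95811) = 10.4737 + 3 × 3.1678 = 19.9771

19.977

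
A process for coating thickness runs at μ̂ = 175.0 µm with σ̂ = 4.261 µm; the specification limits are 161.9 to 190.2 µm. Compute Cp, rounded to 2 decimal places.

1.11

Cp = (USL − LSL) / (6σ̂) = (190.2 − 161.9) / (6 × 4.261) = 28.3000 / 25.5660 = 1.1069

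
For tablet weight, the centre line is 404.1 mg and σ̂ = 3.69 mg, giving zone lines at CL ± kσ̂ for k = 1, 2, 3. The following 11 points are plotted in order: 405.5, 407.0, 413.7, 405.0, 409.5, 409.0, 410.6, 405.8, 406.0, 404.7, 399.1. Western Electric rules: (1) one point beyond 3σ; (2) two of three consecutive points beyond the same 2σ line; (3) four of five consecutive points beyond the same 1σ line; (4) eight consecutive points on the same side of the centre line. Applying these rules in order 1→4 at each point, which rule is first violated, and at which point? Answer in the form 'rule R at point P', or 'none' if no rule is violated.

Zone of each point (C = within 1σ̂, B = 1σ̂–2σ̂, A = 2σ̂–3σ̂, * = beyond 3σ̂; sign = side of CL): 1:+C, 2:+C, 3:+A, 4:+C, 5:+B, 6:+B, 7:+B, 8:+C, 9:+C, 10:+C, 11:-B
Rule 3 (four of five consecutive points beyond the same 1σ limit) is satisfied at point 7.

rule 3 at point 7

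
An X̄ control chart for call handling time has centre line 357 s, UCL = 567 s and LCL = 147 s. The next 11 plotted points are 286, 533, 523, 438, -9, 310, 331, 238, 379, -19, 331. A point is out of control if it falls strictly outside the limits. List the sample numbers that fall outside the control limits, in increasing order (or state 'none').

Compare each point to [147, 567]: sample 5 = -9 < LCL; sample 10 = -19 < LCL.

5, 10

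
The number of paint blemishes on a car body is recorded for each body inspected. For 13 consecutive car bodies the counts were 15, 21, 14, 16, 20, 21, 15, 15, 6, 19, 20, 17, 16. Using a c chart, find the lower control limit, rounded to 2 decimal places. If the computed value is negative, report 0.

c̄ = (15 + 21 + 14 + 16 + 20 + 21 + 15 + 15 + 6 + 19 + 20 + 17 + 16) / 13 = 215 / 13 = 16.5385
LCL = c̄ − 3√c̄ = 16.5385 − 3 × 4.0668 = 4.3382

4.34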